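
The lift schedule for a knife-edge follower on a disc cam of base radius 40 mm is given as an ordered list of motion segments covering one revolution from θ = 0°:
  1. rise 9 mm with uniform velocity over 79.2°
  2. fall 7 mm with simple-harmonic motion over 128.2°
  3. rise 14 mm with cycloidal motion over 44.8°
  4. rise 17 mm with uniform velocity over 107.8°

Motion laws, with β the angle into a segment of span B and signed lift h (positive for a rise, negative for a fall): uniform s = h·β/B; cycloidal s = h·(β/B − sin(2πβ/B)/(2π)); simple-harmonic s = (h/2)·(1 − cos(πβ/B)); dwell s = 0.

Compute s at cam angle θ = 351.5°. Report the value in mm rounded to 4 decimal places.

seg 1 [0°–79.2°] uniform, h=9: full span → s += 9 → s = 9.0000
seg 2 [79.2°–207.4°] simple-harmonic, h=-7: full span → s += -7 → s = 2.0000
seg 3 [207.4°–252.2°] cycloidal, h=14: full span → s += 14 → s = 16.0000
seg 4 [252.2°–360°] uniform, h=17: θ=351.5° here. β=99.3, B=107.8. 17·99.3/107.8 = 15.6596 → s = 31.6596

31.6596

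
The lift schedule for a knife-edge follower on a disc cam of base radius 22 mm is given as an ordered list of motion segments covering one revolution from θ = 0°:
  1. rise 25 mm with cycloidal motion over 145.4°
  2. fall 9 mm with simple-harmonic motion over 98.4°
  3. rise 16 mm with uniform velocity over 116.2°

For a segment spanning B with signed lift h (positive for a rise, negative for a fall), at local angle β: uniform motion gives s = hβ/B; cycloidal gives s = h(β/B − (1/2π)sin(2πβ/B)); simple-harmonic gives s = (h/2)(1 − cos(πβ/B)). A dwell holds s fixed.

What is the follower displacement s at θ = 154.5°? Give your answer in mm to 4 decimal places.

seg 1 [0°–145.4°] cycloidal, h=25: full span → s += 25 → s = 25.0000
seg 2 [145.4°–243.8°] simple-harmonic, h=-9: θ=154.5° here. β=9.1, B=98.4. -9/2·(1 − cos(π·0.0925)) = -0.1886 → s = 24.8114

24.8114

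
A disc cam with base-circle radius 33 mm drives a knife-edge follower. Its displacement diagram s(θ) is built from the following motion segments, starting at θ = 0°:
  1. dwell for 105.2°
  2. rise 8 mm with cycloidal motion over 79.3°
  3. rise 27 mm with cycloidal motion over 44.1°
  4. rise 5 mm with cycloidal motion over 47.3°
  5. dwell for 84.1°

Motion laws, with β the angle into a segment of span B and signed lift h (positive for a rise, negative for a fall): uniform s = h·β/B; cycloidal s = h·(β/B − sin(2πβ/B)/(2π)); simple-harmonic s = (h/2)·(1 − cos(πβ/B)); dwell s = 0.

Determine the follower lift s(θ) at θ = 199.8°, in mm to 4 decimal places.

seg 1 [0°–105.2°] dwell: s stays 0.0000
seg 2 [105.2°–184.5°] cycloidal, h=8: full span → s += 8 → s = 8.0000
seg 3 [184.5°–228.6°] cycloidal, h=27: θ=199.8° here. β=15.3, B=44.1. 27·(0.3469 − sin(2π·0.3469)/(2π)) = 5.8429 → s = 13.8429

13.8429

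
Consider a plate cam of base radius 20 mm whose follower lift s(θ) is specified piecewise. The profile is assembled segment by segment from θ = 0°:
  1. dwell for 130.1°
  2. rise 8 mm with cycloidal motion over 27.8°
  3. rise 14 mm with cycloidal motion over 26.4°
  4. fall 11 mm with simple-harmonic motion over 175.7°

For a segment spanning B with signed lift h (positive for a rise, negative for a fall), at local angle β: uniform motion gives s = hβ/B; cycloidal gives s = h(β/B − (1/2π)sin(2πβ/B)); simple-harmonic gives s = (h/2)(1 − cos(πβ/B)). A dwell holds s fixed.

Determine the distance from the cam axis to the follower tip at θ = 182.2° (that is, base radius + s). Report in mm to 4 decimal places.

seg 1 [0°–130.1°] dwell: s stays 0.0000
seg 2 [130.1°–157.9°] cycloidal, h=8: full span → s += 8 → s = 8.0000
seg 3 [157.9°–184.3°] cycloidal, h=14: θ=182.2° here. β=24.3, B=26.4. 14·(0.9205 − sin(2π·0.9205)/(2π)) = 13.9542 → s = 21.9542
radial distance = base radius + s = 20 + 21.9542 = 41.9542

41.9542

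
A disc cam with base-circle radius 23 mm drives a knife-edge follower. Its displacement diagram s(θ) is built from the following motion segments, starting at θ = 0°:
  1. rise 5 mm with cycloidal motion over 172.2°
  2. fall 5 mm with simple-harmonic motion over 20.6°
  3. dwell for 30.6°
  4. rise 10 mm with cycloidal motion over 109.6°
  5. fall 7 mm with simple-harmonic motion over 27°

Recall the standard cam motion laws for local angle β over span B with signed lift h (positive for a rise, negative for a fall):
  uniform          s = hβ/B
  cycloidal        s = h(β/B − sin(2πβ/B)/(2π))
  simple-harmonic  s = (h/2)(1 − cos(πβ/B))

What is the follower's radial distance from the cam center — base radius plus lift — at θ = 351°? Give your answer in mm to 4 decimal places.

seg 1 [0°–172.2°] cycloidal, h=5: full span → s += 5 → s = 5.0000
seg 2 [172.2°–192.8°] simple-harmonic, h=-5: full span → s += -5 → s = 0.0000
seg 3 [192.8°–223.4°] dwell: s stays 0.0000
seg 4 [223.4°–333°] cycloidal, h=10: full span → s += 10 → s = 10.0000
seg 5 [333°–360°] simple-harmonic, h=-7: θ=351° here. β=18, B=27. -7/2·(1 − cos(π·0.6667)) = -5.2500 → s = 4.7500
radial distance = base radius + s = 23 + 4.7500 = 27.7500

27.7500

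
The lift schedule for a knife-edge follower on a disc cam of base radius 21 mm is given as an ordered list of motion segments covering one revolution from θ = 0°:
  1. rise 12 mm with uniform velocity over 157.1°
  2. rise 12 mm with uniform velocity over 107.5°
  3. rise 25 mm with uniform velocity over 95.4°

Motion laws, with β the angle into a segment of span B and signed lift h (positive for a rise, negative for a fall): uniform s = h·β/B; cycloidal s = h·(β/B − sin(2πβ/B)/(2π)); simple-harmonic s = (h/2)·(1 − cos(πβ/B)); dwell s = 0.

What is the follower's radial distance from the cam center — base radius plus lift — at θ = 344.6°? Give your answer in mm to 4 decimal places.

seg 1 [0°–157.1°] uniform, h=12: full span → s += 12 → s = 12.0000
seg 2 [157.1°–264.6°] uniform, h=12: full span → s += 12 → s = 24.0000
seg 3 [264.6°–360°] uniform, h=25: θ=344.6° here. β=80, B=95.4. 25·80/95.4 = 20.9644 → s = 44.9644
radial distance = base radius + s = 21 + 44.9644 = 65.9644

65.9644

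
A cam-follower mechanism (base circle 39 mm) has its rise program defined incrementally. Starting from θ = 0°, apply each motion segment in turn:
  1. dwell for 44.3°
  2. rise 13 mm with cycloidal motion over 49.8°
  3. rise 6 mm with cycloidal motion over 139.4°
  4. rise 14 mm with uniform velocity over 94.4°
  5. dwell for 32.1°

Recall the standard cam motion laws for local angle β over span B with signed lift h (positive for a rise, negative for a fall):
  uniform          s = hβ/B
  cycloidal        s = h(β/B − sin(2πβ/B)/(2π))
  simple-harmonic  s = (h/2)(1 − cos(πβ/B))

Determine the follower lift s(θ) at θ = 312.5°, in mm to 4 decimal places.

seg 1 [0°–44.3°] dwell: s stays 0.0000
seg 2 [44.3°–94.1°] cycloidal, h=13: full span → s += 13 → s = 13.0000
seg 3 [94.1°–233.5°] cycloidal, h=6: full span → s += 6 → s = 19.0000
seg 4 [233.5°–327.9°] uniform, h=14: θ=312.5° here. β=79, B=94.4. 14·79/94.4 = 11.7161 → s = 30.7161

30.7161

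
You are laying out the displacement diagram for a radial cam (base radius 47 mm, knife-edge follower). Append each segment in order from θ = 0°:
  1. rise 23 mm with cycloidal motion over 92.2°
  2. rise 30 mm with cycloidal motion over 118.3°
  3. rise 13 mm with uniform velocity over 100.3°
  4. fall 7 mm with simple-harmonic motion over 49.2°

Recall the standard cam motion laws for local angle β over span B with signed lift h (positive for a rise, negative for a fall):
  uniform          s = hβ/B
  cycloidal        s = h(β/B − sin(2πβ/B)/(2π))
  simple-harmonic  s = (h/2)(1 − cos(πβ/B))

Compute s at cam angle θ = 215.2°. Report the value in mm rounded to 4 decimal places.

seg 1 [0°–92.2°] cycloidal, h=23: full span → s += 23 → s = 23.0000
seg 2 [92.2°–210.5°] cycloidal, h=30: full span → s += 30 → s = 53.0000
seg 3 [210.5°–310.8°] uniform, h=13: θ=215.2° here. β=4.7, B=100.3. 13·4.7/100.3 = 0.6092 → s = 53.6092

53.6092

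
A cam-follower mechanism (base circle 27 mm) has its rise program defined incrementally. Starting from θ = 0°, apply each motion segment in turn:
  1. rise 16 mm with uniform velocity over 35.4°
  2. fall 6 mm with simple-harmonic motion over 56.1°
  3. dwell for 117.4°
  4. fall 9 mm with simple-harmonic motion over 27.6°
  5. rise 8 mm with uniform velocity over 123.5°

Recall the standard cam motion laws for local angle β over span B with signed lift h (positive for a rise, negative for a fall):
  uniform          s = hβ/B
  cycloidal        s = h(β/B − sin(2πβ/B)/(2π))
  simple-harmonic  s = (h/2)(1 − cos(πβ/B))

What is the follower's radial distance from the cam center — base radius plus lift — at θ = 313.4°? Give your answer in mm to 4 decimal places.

seg 1 [0°–35.4°] uniform, h=16: full span → s += 16 → s = 16.0000
seg 2 [35.4°–91.5°] simple-harmonic, h=-6: full span → s += -6 → s = 10.0000
seg 3 [91.5°–208.9°] dwell: s stays 10.0000
seg 4 [208.9°–236.5°] simple-harmonic, h=-9: full span → s += -9 → s = 1.0000
seg 5 [236.5°–360°] uniform, h=8: θ=313.4° here. β=76.9, B=123.5. 8·76.9/123.5 = 4.9814 → s = 5.9814
radial distance = base radius + s = 27 + 5.9814 = 32.9814

32.9814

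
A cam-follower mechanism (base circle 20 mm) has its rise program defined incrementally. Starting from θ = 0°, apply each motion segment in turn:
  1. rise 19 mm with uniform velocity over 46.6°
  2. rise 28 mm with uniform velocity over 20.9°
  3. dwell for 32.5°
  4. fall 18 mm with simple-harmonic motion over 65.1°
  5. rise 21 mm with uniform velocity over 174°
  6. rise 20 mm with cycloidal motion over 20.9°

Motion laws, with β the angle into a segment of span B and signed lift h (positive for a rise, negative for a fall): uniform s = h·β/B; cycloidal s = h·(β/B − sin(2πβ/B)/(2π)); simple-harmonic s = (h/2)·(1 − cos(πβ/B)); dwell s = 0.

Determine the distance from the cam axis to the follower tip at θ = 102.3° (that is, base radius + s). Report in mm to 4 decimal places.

seg 1 [0°–46.6°] uniform, h=19: full span → s += 19 → s = 19.0000
seg 2 [46.6°–67.5°] uniform, h=28: full span → s += 28 → s = 47.0000
seg 3 [67.5°–100°] dwell: s stays 47.0000
seg 4 [100°–165.1°] simple-harmonic, h=-18: θ=102.3° here. β=2.3, B=65.1. -18/2·(1 − cos(π·0.0353)) = -0.0554 → s = 46.9446
radial distance = base radius + s = 20 + 46.9446 = 66.9446

66.9446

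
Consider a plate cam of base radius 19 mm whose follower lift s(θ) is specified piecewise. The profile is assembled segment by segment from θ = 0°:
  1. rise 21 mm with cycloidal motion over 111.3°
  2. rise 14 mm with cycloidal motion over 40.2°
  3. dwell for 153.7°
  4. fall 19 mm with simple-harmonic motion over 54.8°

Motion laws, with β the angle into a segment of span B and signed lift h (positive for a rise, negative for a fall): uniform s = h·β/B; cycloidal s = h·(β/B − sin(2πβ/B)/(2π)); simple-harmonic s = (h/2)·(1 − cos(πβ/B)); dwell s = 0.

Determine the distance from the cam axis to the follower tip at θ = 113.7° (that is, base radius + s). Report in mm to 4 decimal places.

seg 1 [0°–111.3°] cycloidal, h=21: full span → s += 21 → s = 21.0000
seg 2 [111.3°–151.5°] cycloidal, h=14: θ=113.7° here. β=2.4, B=40.2. 14·(0.0597 − sin(2π·0.0597)/(2π)) = 0.0195 → s = 21.0195
radial distance = base radius + s = 19 + 21.0195 = 40.0195

40.0195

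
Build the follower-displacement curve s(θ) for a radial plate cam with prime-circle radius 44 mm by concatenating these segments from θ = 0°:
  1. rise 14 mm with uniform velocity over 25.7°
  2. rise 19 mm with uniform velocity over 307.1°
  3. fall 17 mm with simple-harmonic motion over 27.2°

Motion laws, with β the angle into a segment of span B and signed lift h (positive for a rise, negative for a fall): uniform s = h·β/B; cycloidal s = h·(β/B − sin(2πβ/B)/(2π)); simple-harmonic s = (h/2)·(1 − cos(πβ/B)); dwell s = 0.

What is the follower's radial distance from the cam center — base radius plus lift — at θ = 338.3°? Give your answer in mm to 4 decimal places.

seg 1 [0°–25.7°] uniform, h=14: full span → s += 14 → s = 14.0000
seg 2 [25.7°–332.8°] uniform, h=19: full span → s += 19 → s = 33.0000
seg 3 [332.8°–360°] simple-harmonic, h=-17: θ=338.3° here. β=5.5, B=27.2. -17/2·(1 − cos(π·0.2022)) = -1.6581 → s = 31.3419
radial distance = base radius + s = 44 + 31.3419 = 75.3419

75.3419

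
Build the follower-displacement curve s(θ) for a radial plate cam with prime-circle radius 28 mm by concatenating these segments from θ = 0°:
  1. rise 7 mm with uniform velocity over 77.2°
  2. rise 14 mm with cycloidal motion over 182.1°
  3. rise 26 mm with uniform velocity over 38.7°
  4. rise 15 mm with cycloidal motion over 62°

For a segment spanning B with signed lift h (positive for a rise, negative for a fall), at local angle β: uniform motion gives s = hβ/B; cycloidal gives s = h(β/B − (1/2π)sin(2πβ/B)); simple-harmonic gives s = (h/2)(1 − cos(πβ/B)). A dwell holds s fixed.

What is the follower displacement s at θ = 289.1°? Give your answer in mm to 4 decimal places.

seg 1 [0°–77.2°] uniform, h=7: full span → s += 7 → s = 7.0000
seg 2 [77.2°–259.3°] cycloidal, h=14: full span → s += 14 → s = 21.0000
seg 3 [259.3°–298°] uniform, h=26: θ=289.1° here. β=29.8, B=38.7. 26·29.8/38.7 = 20.0207 → s = 41.0207

41.0207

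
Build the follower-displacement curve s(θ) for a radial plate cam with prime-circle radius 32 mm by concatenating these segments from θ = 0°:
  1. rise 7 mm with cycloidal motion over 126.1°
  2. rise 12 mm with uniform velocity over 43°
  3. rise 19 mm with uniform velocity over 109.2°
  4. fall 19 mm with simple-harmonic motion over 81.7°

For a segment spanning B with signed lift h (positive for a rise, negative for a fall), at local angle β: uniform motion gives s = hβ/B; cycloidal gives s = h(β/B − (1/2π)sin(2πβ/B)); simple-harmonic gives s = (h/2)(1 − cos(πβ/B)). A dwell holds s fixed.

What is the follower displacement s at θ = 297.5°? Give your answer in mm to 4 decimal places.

seg 1 [0°–126.1°] cycloidal, h=7: full span → s += 7 → s = 7.0000
seg 2 [126.1°–169.1°] uniform, h=12: full span → s += 12 → s = 19.0000
seg 3 [169.1°–278.3°] uniform, h=19: full span → s += 19 → s = 38.0000
seg 4 [278.3°–360°] simple-harmonic, h=-19: θ=297.5° here. β=19.2, B=81.7. -19/2·(1 − cos(π·0.2350)) = -2.4736 → s = 35.5264

35.5264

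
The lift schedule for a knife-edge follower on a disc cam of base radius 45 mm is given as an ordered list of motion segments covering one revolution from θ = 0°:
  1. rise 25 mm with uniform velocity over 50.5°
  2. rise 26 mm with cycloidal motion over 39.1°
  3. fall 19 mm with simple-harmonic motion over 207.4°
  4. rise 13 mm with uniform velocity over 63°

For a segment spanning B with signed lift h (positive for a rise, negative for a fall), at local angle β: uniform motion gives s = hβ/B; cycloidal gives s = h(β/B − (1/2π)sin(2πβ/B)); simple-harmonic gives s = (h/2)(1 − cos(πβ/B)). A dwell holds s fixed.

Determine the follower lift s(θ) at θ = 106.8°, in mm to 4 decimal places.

seg 1 [0°–50.5°] uniform, h=25: full span → s += 25 → s = 25.0000
seg 2 [50.5°–89.6°] cycloidal, h=26: full span → s += 26 → s = 51.0000
seg 3 [89.6°–297°] simple-harmonic, h=-19: θ=106.8° here. β=17.2, B=207.4. -19/2·(1 − cos(π·0.0829)) = -0.3206 → s = 50.6794

50.6794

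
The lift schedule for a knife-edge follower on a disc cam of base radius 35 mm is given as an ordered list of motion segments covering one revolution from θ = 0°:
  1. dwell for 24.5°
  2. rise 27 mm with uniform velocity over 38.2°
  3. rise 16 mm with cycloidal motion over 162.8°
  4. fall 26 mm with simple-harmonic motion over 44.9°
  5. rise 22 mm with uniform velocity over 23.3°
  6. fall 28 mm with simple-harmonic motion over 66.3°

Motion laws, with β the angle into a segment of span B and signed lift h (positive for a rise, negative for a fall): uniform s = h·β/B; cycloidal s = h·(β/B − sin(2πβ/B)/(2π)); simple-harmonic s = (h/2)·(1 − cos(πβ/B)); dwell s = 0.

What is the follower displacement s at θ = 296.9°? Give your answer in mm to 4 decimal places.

seg 1 [0°–24.5°] dwell: s stays 0.0000
seg 2 [24.5°–62.7°] uniform, h=27: full span → s += 27 → s = 27.0000
seg 3 [62.7°–225.5°] cycloidal, h=16: full span → s += 16 → s = 43.0000
seg 4 [225.5°–270.4°] simple-harmonic, h=-26: full span → s += -26 → s = 17.0000
seg 5 [270.4°–293.7°] uniform, h=22: full span → s += 22 → s = 39.0000
seg 6 [293.7°–360°] simple-harmonic, h=-28: θ=296.9° here. β=3.2, B=66.3. -28/2·(1 − cos(π·0.0483)) = -0.1606 → s = 38.8394

38.8394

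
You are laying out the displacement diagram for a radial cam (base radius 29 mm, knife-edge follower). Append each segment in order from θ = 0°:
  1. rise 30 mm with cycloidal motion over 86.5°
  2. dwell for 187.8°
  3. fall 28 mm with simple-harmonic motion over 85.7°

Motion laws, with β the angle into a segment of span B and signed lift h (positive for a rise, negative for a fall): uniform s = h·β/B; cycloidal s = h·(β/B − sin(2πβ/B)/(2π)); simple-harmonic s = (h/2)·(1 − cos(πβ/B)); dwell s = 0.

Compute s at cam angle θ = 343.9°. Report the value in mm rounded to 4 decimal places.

seg 1 [0°–86.5°] cycloidal, h=30: full span → s += 30 → s = 30.0000
seg 2 [86.5°–274.3°] dwell: s stays 30.0000
seg 3 [274.3°–360°] simple-harmonic, h=-28: θ=343.9° here. β=69.6, B=85.7. -28/2·(1 − cos(π·0.8121)) = -25.6317 → s = 4.3683

4.3683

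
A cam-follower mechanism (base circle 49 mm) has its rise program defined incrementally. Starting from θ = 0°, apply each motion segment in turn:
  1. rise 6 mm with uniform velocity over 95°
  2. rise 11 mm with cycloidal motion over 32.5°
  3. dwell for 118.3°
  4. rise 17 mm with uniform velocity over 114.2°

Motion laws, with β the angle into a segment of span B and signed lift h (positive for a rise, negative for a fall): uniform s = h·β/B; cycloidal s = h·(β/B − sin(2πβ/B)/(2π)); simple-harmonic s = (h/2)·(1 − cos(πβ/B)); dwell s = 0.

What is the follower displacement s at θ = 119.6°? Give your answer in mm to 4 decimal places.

seg 1 [0°–95°] uniform, h=6: full span → s += 6 → s = 6.0000
seg 2 [95°–127.5°] cycloidal, h=11: θ=119.6° here. β=24.6, B=32.5. 11·(0.7569 − sin(2π·0.7569)/(2π)) = 10.0752 → s = 16.0752

16.0752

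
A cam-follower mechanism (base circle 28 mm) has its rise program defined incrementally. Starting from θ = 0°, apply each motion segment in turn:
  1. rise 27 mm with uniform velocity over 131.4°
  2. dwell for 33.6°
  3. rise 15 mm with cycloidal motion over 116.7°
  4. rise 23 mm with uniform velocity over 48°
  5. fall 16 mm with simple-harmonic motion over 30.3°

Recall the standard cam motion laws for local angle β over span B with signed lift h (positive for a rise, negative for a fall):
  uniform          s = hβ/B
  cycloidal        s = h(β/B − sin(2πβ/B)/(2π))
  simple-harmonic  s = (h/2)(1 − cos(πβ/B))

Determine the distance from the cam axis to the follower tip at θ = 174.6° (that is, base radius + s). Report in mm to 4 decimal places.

seg 1 [0°–131.4°] uniform, h=27: full span → s += 27 → s = 27.0000
seg 2 [131.4°–165°] dwell: s stays 27.0000
seg 3 [165°–281.7°] cycloidal, h=15: θ=174.6° here. β=9.6, B=116.7. 15·(0.0823 − sin(2π·0.0823)/(2π)) = 0.0542 → s = 27.0542
radial distance = base radius + s = 28 + 27.0542 = 55.0542

55.0542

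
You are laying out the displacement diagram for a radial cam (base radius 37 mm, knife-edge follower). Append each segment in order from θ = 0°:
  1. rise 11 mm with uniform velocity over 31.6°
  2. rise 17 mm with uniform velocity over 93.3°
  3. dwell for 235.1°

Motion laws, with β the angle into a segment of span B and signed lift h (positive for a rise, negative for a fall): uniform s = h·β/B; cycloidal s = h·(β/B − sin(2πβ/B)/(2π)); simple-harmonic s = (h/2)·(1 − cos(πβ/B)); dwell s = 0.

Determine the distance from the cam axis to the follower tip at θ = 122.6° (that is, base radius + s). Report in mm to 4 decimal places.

seg 1 [0°–31.6°] uniform, h=11: full span → s += 11 → s = 11.0000
seg 2 [31.6°–124.9°] uniform, h=17: θ=122.6° here. β=91, B=93.3. 17·91/93.3 = 16.5809 → s = 27.5809
radial distance = base radius + s = 37 + 27.5809 = 64.5809

64.5809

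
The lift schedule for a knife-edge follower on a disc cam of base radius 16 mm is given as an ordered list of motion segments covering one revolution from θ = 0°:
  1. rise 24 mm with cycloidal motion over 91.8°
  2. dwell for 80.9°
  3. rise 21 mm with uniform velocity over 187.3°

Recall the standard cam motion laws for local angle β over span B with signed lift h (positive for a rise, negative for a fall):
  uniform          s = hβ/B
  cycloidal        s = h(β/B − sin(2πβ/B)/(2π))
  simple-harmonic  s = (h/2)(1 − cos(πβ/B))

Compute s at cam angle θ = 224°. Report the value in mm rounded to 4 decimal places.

seg 1 [0°–91.8°] cycloidal, h=24: full span → s += 24 → s = 24.0000
seg 2 [91.8°–172.7°] dwell: s stays 24.0000
seg 3 [172.7°–360°] uniform, h=21: θ=224° here. β=51.3, B=187.3. 21·51.3/187.3 = 5.7517 → s = 29.7517

29.7517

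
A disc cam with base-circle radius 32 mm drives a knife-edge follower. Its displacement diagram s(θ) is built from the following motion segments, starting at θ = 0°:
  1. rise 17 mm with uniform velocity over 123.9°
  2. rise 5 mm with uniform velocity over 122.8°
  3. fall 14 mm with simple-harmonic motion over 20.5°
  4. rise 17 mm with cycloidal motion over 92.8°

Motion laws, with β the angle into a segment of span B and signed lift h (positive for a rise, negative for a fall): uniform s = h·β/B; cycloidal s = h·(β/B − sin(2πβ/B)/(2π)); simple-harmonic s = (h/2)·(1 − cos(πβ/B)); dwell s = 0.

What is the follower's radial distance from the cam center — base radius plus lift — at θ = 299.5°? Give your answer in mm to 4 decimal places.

seg 1 [0°–123.9°] uniform, h=17: full span → s += 17 → s = 17.0000
seg 2 [123.9°–246.7°] uniform, h=5: full span → s += 5 → s = 22.0000
seg 3 [246.7°–267.2°] simple-harmonic, h=-14: full span → s += -14 → s = 8.0000
seg 4 [267.2°–360°] cycloidal, h=17: θ=299.5° here. β=32.3, B=92.8. 17·(0.3481 − sin(2π·0.3481)/(2π)) = 3.7089 → s = 11.7089
radial distance = base radius + s = 32 + 11.7089 = 43.7089

43.7089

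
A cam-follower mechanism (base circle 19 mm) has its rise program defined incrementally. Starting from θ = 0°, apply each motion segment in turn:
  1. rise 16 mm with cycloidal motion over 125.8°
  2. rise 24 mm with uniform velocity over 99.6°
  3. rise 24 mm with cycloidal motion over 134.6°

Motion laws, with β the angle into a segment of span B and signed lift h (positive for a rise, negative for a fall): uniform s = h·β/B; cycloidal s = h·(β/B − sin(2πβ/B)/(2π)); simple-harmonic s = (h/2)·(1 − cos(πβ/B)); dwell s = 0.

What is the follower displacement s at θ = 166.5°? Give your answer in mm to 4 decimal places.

seg 1 [0°–125.8°] cycloidal, h=16: full span → s += 16 → s = 16.0000
seg 2 [125.8°–225.4°] uniform, h=24: θ=166.5° here. β=40.7, B=99.6. 24·40.7/99.6 = 9.8072 → s = 25.8072

25.8072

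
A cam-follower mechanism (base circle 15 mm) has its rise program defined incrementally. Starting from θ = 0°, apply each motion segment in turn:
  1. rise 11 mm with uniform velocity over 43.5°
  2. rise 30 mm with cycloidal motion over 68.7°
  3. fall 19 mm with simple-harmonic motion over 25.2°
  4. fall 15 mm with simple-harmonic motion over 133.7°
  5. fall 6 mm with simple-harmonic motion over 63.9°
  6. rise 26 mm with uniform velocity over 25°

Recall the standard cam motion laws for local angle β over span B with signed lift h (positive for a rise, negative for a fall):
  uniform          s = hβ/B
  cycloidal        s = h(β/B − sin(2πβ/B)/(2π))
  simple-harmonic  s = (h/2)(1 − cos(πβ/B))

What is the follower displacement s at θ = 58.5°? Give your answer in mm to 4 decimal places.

seg 1 [0°–43.5°] uniform, h=11: full span → s += 11 → s = 11.0000
seg 2 [43.5°–112.2°] cycloidal, h=30: θ=58.5° here. β=15, B=68.7. 30·(0.2183 − sin(2π·0.2183)/(2π)) = 1.8697 → s = 12.8697

12.8697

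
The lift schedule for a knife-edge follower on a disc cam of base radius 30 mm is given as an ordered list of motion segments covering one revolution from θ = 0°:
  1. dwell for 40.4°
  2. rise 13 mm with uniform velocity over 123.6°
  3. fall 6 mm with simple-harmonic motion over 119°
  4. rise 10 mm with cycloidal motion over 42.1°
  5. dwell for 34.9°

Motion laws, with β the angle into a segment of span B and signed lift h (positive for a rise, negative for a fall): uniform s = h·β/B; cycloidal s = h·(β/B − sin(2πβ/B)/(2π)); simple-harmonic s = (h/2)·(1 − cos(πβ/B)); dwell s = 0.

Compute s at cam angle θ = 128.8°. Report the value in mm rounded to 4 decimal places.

seg 1 [0°–40.4°] dwell: s stays 0.0000
seg 2 [40.4°–164°] uniform, h=13: θ=128.8° here. β=88.4, B=123.6. 13·88.4/123.6 = 9.2977 → s = 9.2977

9.2977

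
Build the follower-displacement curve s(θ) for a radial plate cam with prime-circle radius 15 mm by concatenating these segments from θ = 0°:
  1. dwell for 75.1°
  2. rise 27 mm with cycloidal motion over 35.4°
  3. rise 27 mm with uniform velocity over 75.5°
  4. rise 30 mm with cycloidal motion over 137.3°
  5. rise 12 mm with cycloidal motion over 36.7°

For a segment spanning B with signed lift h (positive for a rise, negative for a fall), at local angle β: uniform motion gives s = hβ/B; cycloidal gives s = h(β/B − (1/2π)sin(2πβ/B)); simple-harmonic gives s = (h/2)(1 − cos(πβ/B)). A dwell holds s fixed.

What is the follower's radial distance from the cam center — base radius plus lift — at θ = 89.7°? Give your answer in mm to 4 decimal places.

seg 1 [0°–75.1°] dwell: s stays 0.0000
seg 2 [75.1°–110.5°] cycloidal, h=27: θ=89.7° here. β=14.6, B=35.4. 27·(0.4124 − sin(2π·0.4124)/(2π)) = 8.8887 → s = 8.8887
radial distance = base radius + s = 15 + 8.8887 = 23.8887

23.8887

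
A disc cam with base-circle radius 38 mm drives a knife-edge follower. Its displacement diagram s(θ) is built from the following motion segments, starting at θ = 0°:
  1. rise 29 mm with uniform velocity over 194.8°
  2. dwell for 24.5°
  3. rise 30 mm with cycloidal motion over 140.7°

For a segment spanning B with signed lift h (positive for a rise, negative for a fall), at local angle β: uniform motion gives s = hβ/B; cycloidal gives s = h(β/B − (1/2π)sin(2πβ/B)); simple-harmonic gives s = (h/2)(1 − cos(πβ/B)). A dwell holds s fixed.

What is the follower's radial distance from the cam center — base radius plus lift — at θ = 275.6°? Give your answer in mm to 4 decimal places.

seg 1 [0°–194.8°] uniform, h=29: full span → s += 29 → s = 29.0000
seg 2 [194.8°–219.3°] dwell: s stays 29.0000
seg 3 [219.3°–360°] cycloidal, h=30: θ=275.6° here. β=56.3, B=140.7. 30·(0.4001 − sin(2π·0.4001)/(2π)) = 9.2012 → s = 38.2012
radial distance = base radius + s = 38 + 38.2012 = 76.2012

76.2012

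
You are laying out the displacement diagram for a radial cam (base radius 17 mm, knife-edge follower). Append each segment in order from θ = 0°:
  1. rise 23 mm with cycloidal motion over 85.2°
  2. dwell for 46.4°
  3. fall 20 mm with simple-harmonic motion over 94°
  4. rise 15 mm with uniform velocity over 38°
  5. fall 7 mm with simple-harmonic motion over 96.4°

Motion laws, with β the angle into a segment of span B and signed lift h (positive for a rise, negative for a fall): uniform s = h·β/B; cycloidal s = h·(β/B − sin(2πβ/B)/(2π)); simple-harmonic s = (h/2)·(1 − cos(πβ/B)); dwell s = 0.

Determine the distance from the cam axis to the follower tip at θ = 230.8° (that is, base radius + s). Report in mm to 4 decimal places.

seg 1 [0°–85.2°] cycloidal, h=23: full span → s += 23 → s = 23.0000
seg 2 [85.2°–131.6°] dwell: s stays 23.0000
seg 3 [131.6°–225.6°] simple-harmonic, h=-20: full span → s += -20 → s = 3.0000
seg 4 [225.6°–263.6°] uniform, h=15: θ=230.8° here. β=5.2, B=38. 15·5.2/38 = 2.0526 → s = 5.0526
radial distance = base radius + s = 17 + 5.0526 = 22.0526

22.0526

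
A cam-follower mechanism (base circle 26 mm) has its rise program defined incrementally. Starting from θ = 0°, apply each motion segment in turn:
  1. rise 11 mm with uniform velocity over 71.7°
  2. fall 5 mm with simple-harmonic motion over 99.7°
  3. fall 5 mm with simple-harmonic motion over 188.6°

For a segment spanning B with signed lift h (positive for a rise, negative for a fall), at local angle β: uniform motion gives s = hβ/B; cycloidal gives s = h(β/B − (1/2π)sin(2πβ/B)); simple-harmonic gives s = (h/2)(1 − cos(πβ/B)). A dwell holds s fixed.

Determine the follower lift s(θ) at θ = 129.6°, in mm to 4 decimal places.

seg 1 [0°–71.7°] uniform, h=11: full span → s += 11 → s = 11.0000
seg 2 [71.7°–171.4°] simple-harmonic, h=-5: θ=129.6° here. β=57.9, B=99.7. -5/2·(1 − cos(π·0.5807)) = -3.1274 → s = 7.8726

7.8726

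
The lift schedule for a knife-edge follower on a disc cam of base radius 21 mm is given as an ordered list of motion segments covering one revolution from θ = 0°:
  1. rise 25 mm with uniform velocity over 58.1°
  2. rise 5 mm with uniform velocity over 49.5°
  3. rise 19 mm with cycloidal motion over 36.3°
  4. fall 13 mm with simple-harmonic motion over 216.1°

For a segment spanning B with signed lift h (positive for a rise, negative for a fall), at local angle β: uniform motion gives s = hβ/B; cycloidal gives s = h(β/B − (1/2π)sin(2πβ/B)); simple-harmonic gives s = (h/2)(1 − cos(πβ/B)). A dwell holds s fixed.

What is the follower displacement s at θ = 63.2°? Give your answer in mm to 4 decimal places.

seg 1 [0°–58.1°] uniform, h=25: full span → s += 25 → s = 25.0000
seg 2 [58.1°–107.6°] uniform, h=5: θ=63.2° here. β=5.1, B=49.5. 5·5.1/49.5 = 0.5152 → s = 25.5152

25.5152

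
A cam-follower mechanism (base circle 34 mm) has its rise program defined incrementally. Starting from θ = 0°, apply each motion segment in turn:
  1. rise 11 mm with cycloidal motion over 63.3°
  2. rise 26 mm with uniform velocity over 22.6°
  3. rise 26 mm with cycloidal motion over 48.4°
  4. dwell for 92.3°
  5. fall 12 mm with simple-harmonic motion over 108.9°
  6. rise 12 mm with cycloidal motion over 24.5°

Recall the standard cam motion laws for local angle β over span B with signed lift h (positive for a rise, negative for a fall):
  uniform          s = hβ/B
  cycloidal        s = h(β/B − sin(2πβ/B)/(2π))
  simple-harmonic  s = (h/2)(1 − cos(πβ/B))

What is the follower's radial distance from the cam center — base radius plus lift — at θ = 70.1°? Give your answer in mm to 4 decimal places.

seg 1 [0°–63.3°] cycloidal, h=11: full span → s += 11 → s = 11.0000
seg 2 [63.3°–85.9°] uniform, h=26: θ=70.1° here. β=6.8, B=22.6. 26·6.8/22.6 = 7.8230 → s = 18.8230
radial distance = base radius + s = 34 + 18.8230 = 52.8230

52.8230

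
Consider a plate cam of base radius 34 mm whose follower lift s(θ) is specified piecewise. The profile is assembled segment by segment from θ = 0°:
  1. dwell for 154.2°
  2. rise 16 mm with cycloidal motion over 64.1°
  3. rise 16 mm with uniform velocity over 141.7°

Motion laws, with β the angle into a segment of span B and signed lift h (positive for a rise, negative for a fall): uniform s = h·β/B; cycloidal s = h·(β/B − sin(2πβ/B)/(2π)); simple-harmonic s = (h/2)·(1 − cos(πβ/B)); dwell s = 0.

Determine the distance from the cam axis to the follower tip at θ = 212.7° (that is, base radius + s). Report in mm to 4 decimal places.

seg 1 [0°–154.2°] dwell: s stays 0.0000
seg 2 [154.2°–218.3°] cycloidal, h=16: θ=212.7° here. β=58.5, B=64.1. 16·(0.9126 − sin(2π·0.9126)/(2π)) = 15.9309 → s = 15.9309
radial distance = base radius + s = 34 + 15.9309 = 49.9309

49.9309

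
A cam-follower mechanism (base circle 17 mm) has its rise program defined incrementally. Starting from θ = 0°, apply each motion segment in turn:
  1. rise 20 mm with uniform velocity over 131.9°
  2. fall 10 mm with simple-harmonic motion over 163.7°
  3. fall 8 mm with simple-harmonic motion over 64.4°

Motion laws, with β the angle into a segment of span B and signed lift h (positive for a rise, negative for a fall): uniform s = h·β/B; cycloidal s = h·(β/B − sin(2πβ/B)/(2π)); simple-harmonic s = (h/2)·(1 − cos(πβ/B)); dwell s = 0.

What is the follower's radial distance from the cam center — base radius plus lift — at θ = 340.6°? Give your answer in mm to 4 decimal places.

seg 1 [0°–131.9°] uniform, h=20: full span → s += 20 → s = 20.0000
seg 2 [131.9°–295.6°] simple-harmonic, h=-10: full span → s += -10 → s = 10.0000
seg 3 [295.6°–360°] simple-harmonic, h=-8: θ=340.6° here. β=45, B=64.4. -8/2·(1 − cos(π·0.6988)) = -6.3385 → s = 3.6615
radial distance = base radius + s = 17 + 3.6615 = 20.6615

20.6615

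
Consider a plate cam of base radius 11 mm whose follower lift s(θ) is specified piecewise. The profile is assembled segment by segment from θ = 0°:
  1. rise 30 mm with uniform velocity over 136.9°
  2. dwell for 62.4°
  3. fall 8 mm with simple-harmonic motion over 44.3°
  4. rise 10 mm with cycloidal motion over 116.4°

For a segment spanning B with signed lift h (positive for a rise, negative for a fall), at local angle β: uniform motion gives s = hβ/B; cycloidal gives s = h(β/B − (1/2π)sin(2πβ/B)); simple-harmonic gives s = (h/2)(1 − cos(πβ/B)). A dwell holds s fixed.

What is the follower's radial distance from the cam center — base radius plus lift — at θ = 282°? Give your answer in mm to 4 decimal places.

seg 1 [0°–136.9°] uniform, h=30: full span → s += 30 → s = 30.0000
seg 2 [136.9°–199.3°] dwell: s stays 30.0000
seg 3 [199.3°–243.6°] simple-harmonic, h=-8: full span → s += -8 → s = 22.0000
seg 4 [243.6°–360°] cycloidal, h=10: θ=282° here. β=38.4, B=116.4. 10·(0.3299 − sin(2π·0.3299)/(2π)) = 1.9038 → s = 23.9038
radial distance = base radius + s = 11 + 23.9038 = 34.9038

34.9038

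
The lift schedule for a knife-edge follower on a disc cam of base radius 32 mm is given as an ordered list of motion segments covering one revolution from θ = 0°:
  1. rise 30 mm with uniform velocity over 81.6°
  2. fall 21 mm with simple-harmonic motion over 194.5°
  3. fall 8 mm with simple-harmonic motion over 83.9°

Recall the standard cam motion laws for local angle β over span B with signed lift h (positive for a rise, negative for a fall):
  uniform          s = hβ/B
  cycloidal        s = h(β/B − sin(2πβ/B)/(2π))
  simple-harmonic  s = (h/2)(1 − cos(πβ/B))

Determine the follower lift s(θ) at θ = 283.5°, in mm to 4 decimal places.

seg 1 [0°–81.6°] uniform, h=30: full span → s += 30 → s = 30.0000
seg 2 [81.6°–276.1°] simple-harmonic, h=-21: full span → s += -21 → s = 9.0000
seg 3 [276.1°–360°] simple-harmonic, h=-8: θ=283.5° here. β=7.4, B=83.9. -8/2·(1 − cos(π·0.0882)) = -0.1526 → s = 8.8474

8.8474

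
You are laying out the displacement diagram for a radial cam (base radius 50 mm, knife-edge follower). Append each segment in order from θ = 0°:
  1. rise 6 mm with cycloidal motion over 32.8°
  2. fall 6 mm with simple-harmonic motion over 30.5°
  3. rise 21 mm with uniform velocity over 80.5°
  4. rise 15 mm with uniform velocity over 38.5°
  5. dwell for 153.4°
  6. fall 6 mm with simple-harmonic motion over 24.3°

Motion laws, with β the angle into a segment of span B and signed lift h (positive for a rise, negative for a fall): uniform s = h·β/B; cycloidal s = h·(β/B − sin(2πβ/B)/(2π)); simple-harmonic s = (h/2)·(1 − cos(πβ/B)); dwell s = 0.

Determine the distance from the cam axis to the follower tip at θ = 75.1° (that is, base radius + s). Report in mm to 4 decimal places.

seg 1 [0°–32.8°] cycloidal, h=6: full span → s += 6 → s = 6.0000
seg 2 [32.8°–63.3°] simple-harmonic, h=-6: full span → s += -6 → s = 0.0000
seg 3 [63.3°–143.8°] uniform, h=21: θ=75.1° here. β=11.8, B=80.5. 21·11.8/80.5 = 3.0783 → s = 3.0783
radial distance = base radius + s = 50 + 3.0783 = 53.0783

53.0783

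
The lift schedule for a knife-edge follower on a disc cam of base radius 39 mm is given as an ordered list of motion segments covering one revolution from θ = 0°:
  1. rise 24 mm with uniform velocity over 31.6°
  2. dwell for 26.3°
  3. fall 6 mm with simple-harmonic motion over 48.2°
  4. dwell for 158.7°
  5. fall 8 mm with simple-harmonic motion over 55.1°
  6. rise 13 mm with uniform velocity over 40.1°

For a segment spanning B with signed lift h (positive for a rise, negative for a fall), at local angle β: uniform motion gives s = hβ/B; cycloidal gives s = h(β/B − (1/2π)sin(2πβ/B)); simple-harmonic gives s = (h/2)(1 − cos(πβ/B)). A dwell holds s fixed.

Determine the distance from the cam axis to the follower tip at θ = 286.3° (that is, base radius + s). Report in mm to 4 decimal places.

seg 1 [0°–31.6°] uniform, h=24: full span → s += 24 → s = 24.0000
seg 2 [31.6°–57.9°] dwell: s stays 24.0000
seg 3 [57.9°–106.1°] simple-harmonic, h=-6: full span → s += -6 → s = 18.0000
seg 4 [106.1°–264.8°] dwell: s stays 18.0000
seg 5 [264.8°–319.9°] simple-harmonic, h=-8: θ=286.3° here. β=21.5, B=55.1. -8/2·(1 − cos(π·0.3902)) = -2.6474 → s = 15.3526
radial distance = base radius + s = 39 + 15.3526 = 54.3526

54.3526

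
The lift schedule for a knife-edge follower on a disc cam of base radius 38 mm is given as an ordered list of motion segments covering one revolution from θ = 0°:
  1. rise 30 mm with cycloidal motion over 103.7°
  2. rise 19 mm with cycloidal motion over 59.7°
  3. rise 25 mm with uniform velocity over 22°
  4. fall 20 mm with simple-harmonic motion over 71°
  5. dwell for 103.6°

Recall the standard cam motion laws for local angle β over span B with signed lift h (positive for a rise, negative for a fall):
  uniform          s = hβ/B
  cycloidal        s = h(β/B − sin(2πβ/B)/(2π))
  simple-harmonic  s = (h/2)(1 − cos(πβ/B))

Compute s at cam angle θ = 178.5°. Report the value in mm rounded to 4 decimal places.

seg 1 [0°–103.7°] cycloidal, h=30: full span → s += 30 → s = 30.0000
seg 2 [103.7°–163.4°] cycloidal, h=19: full span → s += 19 → s = 49.0000
seg 3 [163.4°–185.4°] uniform, h=25: θ=178.5° here. β=15.1, B=22. 25·15.1/22 = 17.1591 → s = 66.1591

66.1591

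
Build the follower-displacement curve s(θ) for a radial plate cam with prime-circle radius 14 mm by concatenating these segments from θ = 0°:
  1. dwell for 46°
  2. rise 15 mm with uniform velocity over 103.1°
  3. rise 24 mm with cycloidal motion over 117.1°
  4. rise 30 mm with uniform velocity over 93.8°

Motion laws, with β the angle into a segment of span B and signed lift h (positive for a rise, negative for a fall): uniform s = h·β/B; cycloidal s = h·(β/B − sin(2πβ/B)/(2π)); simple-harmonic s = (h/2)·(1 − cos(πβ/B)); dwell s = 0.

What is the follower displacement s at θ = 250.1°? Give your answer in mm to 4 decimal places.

seg 1 [0°–46°] dwell: s stays 0.0000
seg 2 [46°–149.1°] uniform, h=15: full span → s += 15 → s = 15.0000
seg 3 [149.1°–266.2°] cycloidal, h=24: θ=250.1° here. β=101, B=117.1. 24·(0.8625 − sin(2π·0.8625)/(2π)) = 23.6046 → s = 38.6046

38.6046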